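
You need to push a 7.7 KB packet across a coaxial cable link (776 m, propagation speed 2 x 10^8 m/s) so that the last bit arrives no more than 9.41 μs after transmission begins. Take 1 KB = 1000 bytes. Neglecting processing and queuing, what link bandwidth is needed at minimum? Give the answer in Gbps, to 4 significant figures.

11.14 Gbps

L = 61600 bits.
Propagation delay = 776 / 200000000 = 3.88 μs.
Transmission budget = 9.41 − 3.88 = 5.53 μs.
R ≥ L / t_tx = 61600 bits / 5.53e-06 s = 11.14 Gbps.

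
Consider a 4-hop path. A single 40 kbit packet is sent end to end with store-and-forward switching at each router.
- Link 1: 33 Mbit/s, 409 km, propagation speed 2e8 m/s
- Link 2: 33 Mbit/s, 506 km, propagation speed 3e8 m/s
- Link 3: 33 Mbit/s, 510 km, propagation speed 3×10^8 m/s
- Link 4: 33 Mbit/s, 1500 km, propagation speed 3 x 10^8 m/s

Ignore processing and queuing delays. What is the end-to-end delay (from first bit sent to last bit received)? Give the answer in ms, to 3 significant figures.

L = 40000 bits.
Transmission delay per hop = L/R = 40000/33000000 = 1.21212 ms; 4 hops → 4.84848 ms.
Propagation delays (d/s per hop): 2.045, 1.68667, 1.7, 5 ms; sum = 10.4317 ms.
End-to-end = 15.3 ms.

15.3 ms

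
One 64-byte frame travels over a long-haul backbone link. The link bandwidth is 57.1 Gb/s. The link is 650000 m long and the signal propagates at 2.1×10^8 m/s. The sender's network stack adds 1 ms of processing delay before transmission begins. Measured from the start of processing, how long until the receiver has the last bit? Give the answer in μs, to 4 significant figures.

L = 64 × 8 = 512 bits.
Transmission delay = L/R = 512 / 57100000000 = 0.00896673 μs.
Propagation delay = d/s = 650000 m / 210000000 m/s = 3095.24 μs.
Plus processing delay 1 ms = 1000 μs.
Total = 4095 μs.

4095 μs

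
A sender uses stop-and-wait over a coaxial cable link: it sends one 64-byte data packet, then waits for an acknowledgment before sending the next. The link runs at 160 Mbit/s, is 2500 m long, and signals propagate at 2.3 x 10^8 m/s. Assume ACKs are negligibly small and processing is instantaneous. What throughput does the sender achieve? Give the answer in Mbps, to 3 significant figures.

t_tx = L/R = 512/160000000 = 3.2e-06 s.
t_prop = 2500/2.3e+08 = 1.08696e-05 s; RTT = 2.17391e-05 s.
Cycle = t_tx + RTT = 2.49391e-05 s.
Throughput = L / cycle = 512 / 2.49391e-05 = 20.5 Mbps.

20.5 Mbps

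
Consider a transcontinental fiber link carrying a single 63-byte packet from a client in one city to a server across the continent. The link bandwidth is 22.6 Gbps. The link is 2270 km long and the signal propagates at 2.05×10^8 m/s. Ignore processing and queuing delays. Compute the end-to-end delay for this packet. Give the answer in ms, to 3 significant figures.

L = 63 × 8 = 504 bits.
Transmission delay = L/R = 504 / 22600000000 = 2.23009e-05 ms.
Propagation delay = d/s = 2270000 m / 2.05e+08 m/s = 11.0732 ms.
Total = 11.1 ms.

11.1 ms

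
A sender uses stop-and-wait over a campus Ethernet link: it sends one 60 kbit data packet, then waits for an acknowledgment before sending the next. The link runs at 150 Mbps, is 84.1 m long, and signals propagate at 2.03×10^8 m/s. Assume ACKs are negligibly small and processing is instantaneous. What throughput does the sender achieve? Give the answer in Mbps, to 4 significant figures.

t_tx = L/R = 60000/150000000 = 0.0004 s.
t_prop = 84.1/2.03e+08 = 4.14286e-07 s; RTT = 8.28571e-07 s.
Cycle = t_tx + RTT = 0.000400829 s.
Throughput = L / cycle = 60000 / 0.000400829 = 149.7 Mbps.

149.7 Mbps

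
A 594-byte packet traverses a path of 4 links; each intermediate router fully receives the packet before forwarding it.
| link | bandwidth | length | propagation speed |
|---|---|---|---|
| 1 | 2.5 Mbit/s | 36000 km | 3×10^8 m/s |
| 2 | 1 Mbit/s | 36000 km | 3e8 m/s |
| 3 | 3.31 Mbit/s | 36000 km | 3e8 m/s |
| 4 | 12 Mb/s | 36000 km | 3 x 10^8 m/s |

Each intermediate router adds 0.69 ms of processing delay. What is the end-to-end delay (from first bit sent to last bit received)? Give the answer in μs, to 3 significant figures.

L = 594 × 8 = 4752 bits.
Transmission delays (L/R per hop): 1900.8, 4752, 1435.65, 396 μs; sum = 8484.45 μs.
Propagation delays (d/s per hop): 120000, 120000, 120000, 120000 μs; sum = 480000 μs.
Processing at 3 router(s): 3 × 0.69 ms = 2070 μs.
End-to-end = 491000 μs.

491000 μs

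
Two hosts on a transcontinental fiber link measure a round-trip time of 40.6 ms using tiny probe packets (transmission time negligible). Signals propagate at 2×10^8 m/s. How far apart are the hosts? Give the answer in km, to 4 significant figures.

4060 km

One-way propagation = RTT/2 = 20.3 ms.
d = s × t = 200000000 × 0.0203 = 4060 km.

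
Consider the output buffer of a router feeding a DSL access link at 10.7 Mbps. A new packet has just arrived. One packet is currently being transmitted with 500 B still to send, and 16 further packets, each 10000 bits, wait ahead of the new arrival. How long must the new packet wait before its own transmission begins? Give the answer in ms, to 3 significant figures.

15.3 ms

Each queued packet: L/R = 10000/10700000 = 0.934579 ms.
16 queued → 14.9533 ms.
Plus remaining 4000 bits of current packet: 0.373832 ms.
Queuing delay = 15.3 ms.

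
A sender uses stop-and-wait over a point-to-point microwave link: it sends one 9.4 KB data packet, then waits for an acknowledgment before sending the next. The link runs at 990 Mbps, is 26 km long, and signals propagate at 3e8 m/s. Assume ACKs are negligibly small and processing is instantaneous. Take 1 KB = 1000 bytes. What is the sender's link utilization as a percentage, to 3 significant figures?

30.5 %

t_tx = L/R = 75200/990000000 = 7.59596e-05 s.
t_prop = 26000/300000000 = 8.66667e-05 s; RTT = 0.000173333 s.
Cycle = t_tx + RTT = 0.000249293 s.
Utilization = t_tx / cycle = 7.59596e-05/0.000249293 = 30.5 %.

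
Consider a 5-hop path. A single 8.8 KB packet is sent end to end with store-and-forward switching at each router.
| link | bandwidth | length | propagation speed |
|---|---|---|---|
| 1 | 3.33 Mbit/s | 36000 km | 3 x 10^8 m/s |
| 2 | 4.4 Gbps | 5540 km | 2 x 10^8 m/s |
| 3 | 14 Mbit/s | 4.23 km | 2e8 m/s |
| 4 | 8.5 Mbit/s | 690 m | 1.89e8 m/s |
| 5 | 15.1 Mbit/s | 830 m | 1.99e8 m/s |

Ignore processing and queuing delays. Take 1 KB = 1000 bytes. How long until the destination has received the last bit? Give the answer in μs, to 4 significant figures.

186900 μs

L = 70400 bits.
Transmission delays (L/R per hop): 21141.1, 16, 5028.57, 8282.35, 4662.25 μs; sum = 39130.3 μs.
Propagation delays (d/s per hop): 120000, 27700, 21.15, 3.65079, 4.17085 μs; sum = 147729 μs.
End-to-end = 186900 μs.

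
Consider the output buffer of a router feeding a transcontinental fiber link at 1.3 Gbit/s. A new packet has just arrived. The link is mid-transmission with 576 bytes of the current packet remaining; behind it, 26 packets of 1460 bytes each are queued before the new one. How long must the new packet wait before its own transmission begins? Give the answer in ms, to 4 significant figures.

Each queued packet: L/R = 11680/1300000000 = 0.00898462 ms.
26 queued → 0.2336 ms.
Plus remaining 4608 bits of current packet: 0.00354462 ms.
Queuing delay = 0.2371 ms.

0.2371 ms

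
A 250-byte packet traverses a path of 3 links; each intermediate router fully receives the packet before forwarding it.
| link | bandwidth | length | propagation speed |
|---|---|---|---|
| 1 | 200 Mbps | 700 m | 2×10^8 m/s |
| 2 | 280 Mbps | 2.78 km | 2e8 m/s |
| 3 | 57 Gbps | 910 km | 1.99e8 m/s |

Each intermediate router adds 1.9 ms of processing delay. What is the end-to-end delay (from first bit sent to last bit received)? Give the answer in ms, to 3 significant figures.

L = 250 × 8 = 2000 bits.
Transmission delays (L/R per hop): 0.01, 0.00714286, 3.50877e-05 ms; sum = 0.0171779 ms.
Propagation delays (d/s per hop): 0.0035, 0.0139, 4.57286 ms; sum = 4.59026 ms.
Processing at 2 router(s): 2 × 1.9 ms = 3.8 ms.
End-to-end = 8.41 ms.

8.41 ms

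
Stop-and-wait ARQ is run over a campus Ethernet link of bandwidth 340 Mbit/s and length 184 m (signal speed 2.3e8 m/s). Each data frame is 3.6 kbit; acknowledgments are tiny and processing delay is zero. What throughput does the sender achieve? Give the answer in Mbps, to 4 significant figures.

295.4 Mbps

t_tx = L/R = 3600/340000000 = 1.05882e-05 s.
t_prop = 184/2.3e+08 = 8e-07 s; RTT = 1.6e-06 s.
Cycle = t_tx + RTT = 1.21882e-05 s.
Throughput = L / cycle = 3600 / 1.21882e-05 = 295.4 Mbps.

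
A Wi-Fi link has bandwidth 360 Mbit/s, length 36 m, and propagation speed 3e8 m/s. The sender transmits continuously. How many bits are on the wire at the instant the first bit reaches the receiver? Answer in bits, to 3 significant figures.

43.2 bits

Propagation delay = 36 / 300000000 = 1.2e-07 s.
BDP = R × t_prop = 360000000 × 1.2e-07 = 43.2 bits.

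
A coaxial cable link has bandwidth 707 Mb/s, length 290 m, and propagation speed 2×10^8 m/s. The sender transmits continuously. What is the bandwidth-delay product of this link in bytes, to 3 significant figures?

128 bytes

Propagation delay = 290 / 200000000 = 1.45e-06 s.
BDP = R × t_prop = 707000000 × 1.45e-06 = 1025.15 bits.
In bytes: 1025.15/8 = 128 bytes.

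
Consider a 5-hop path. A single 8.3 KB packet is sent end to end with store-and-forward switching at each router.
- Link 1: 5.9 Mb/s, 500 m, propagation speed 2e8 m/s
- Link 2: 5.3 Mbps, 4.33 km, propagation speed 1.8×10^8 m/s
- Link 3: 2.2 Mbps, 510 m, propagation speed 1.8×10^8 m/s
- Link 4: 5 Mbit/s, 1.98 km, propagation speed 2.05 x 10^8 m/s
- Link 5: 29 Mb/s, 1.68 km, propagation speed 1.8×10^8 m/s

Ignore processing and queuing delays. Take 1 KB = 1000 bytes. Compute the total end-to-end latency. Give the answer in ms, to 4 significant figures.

L = 66400 bits.
Transmission delays (L/R per hop): 11.2542, 12.5283, 30.1818, 13.28, 2.28966 ms; sum = 69.534 ms.
Propagation delays (d/s per hop): 0.0025, 0.0240556, 0.00283333, 0.00965854, 0.00933333 ms; sum = 0.0483808 ms.
End-to-end = 69.58 ms.

69.58 ms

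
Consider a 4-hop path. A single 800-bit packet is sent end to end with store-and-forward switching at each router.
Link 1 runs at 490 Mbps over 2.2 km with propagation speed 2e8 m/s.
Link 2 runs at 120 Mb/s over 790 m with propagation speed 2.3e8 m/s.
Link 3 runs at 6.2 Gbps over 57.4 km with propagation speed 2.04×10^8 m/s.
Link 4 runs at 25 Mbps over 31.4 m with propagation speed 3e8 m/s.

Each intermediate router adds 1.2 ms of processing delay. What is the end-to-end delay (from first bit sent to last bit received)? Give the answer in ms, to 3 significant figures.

3.94 ms

Transmission delays (L/R per hop): 0.00163265, 0.00666667, 0.000129032, 0.032 ms; sum = 0.0404284 ms.
Propagation delays (d/s per hop): 0.011, 0.00343478, 0.281373, 0.000104667 ms; sum = 0.295912 ms.
Processing at 3 router(s): 3 × 1.2 ms = 3.6 ms.
End-to-end = 3.94 ms.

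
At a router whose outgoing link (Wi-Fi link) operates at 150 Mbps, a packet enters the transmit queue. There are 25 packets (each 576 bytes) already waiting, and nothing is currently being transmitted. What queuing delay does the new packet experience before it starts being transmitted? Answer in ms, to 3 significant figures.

0.768 ms

Each queued packet: L/R = 4608/150000000 = 0.03072 ms.
25 queued → 0.768 ms.
Queuing delay = 0.768 ms.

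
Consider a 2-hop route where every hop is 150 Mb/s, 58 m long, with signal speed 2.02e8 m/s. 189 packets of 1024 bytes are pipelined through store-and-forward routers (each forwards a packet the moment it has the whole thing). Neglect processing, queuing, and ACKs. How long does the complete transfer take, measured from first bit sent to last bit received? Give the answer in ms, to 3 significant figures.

10.4 ms

Per-hop transmission t_tx = L/R = 8192/150000000 = 0.0546133 ms.
Per-hop propagation t_prop = 58/202000000 = 0.000287129 ms.
Pipeline fill: first packet needs 2·t_tx to clear all hops; remaining 188 packets each add one t_tx.
Total = (2+189-1)·t_tx + 2·t_prop = 190·0.0546133 + 2·0.000287129 = 10.4 ms.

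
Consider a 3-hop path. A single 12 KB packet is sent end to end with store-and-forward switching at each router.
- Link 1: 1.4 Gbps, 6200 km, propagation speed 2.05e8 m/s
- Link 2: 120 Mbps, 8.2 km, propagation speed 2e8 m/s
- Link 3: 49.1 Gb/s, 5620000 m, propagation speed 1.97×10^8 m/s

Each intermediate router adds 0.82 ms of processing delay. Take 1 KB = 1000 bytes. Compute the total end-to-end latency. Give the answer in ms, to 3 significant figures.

61.3 ms

L = 96000 bits.
Transmission delays (L/R per hop): 0.0685714, 0.8, 0.00195519 ms; sum = 0.870527 ms.
Propagation delays (d/s per hop): 30.2439, 0.041, 28.5279 ms; sum = 58.8128 ms.
Processing at 2 router(s): 2 × 0.82 ms = 1.64 ms.
End-to-end = 61.3 ms.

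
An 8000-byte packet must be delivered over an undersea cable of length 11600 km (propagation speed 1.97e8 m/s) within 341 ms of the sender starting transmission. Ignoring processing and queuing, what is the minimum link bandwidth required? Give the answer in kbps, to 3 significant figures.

227 kbps

L = 64000 bits.
Propagation delay = 11600000 / 197000000 = 58.8832 ms.
Transmission budget = 341 − 58.8832 = 282.117 ms.
R ≥ L / t_tx = 64000 bits / 0.282117 s = 227 kbps.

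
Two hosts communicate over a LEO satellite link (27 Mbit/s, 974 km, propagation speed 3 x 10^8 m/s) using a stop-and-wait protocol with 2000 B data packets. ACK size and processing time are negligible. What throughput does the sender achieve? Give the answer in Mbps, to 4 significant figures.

2.258 Mbps

t_tx = L/R = 16000/27000000 = 0.000592593 s.
t_prop = 974000/300000000 = 0.00324667 s; RTT = 0.00649333 s.
Cycle = t_tx + RTT = 0.00708593 s.
Throughput = L / cycle = 16000 / 0.00708593 = 2.258 Mbps.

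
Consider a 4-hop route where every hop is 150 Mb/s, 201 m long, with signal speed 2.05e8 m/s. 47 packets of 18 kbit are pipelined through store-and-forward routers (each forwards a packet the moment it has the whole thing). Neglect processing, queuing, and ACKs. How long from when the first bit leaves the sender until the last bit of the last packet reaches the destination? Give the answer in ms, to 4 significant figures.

6.004 ms

Per-hop transmission t_tx = L/R = 18000/150000000 = 0.12 ms.
Per-hop propagation t_prop = 201/2.05e+08 = 0.000980488 ms.
Pipeline fill: first packet needs 4·t_tx to clear all hops; remaining 46 packets each add one t_tx.
Total = (4+47-1)·t_tx + 4·t_prop = 50·0.12 + 4·0.000980488 = 6.004 ms.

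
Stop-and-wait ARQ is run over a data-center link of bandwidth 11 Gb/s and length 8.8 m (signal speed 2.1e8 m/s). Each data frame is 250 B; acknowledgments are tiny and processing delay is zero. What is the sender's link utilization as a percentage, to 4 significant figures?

t_tx = L/R = 2000/11000000000 = 1.81818e-07 s.
t_prop = 8.8/210000000 = 4.19048e-08 s; RTT = 8.38095e-08 s.
Cycle = t_tx + RTT = 2.65628e-07 s.
Utilization = t_tx / cycle = 1.81818e-07/2.65628e-07 = 68.45 %.

68.45 %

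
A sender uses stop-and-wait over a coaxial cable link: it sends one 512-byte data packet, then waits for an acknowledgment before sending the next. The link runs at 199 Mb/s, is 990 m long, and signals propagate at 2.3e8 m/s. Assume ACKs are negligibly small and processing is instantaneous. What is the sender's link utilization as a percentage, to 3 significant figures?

t_tx = L/R = 4096/199000000 = 2.05829e-05 s.
t_prop = 990/2.3e+08 = 4.30435e-06 s; RTT = 8.6087e-06 s.
Cycle = t_tx + RTT = 2.91916e-05 s.
Utilization = t_tx / cycle = 2.05829e-05/2.91916e-05 = 70.5 %.

70.5 %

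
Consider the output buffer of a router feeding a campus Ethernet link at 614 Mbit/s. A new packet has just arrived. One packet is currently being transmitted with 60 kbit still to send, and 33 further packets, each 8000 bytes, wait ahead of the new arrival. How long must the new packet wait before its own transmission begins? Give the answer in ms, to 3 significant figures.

3.54 ms

Each queued packet: L/R = 64000/614000000 = 0.104235 ms.
33 queued → 3.43974 ms.
Plus remaining 60000 bits of current packet: 0.0977199 ms.
Queuing delay = 3.54 ms.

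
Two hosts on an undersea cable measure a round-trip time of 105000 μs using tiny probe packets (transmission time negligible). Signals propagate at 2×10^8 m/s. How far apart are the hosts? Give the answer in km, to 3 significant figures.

One-way propagation = RTT/2 = 52500 μs.
d = s × t = 200000000 × 0.0525 = 10500 km.

10500 km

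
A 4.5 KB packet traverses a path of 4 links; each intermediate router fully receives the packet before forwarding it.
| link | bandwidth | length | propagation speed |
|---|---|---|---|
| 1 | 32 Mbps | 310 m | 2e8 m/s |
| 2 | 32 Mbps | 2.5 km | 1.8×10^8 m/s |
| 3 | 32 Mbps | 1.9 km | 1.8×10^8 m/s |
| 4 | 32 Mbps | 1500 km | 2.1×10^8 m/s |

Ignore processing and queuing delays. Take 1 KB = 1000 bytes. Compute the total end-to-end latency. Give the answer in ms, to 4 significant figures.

L = 36000 bits.
Transmission delay per hop = L/R = 36000/32000000 = 1.125 ms; 4 hops → 4.5 ms.
Propagation delays (d/s per hop): 0.00155, 0.0138889, 0.0105556, 7.14286 ms; sum = 7.16885 ms.
End-to-end = 11.67 ms.

11.67 ms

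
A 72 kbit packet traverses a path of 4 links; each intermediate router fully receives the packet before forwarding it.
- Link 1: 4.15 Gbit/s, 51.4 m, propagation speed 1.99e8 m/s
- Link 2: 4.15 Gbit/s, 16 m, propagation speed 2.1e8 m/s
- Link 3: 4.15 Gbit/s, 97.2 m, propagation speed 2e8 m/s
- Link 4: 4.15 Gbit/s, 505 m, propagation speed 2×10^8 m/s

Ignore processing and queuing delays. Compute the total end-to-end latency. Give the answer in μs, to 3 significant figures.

L = 72000 bits.
Transmission delay per hop = L/R = 72000/4.15e+09 = 17.3494 μs; 4 hops → 69.3976 μs.
Propagation delays (d/s per hop): 0.258291, 0.0761905, 0.486, 2.525 μs; sum = 3.34548 μs.
End-to-end = 72.7 μs.

72.7 μs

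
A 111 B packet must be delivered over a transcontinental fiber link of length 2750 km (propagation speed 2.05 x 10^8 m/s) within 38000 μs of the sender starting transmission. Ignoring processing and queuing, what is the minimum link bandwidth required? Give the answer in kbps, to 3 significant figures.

L = 888 bits.
Propagation delay = 2750000 / 2.05e+08 = 13414.6 μs.
Transmission budget = 38000 − 13414.6 = 24585.4 μs.
R ≥ L / t_tx = 888 bits / 0.0245854 s = 36.1 kbps.

36.1 kbps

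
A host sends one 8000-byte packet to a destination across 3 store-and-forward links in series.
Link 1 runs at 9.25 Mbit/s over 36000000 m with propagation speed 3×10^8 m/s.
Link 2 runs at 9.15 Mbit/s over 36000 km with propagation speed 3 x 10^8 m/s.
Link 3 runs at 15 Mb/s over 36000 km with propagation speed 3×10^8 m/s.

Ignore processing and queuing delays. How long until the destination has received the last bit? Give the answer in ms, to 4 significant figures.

L = 8000 × 8 = 64000 bits.
Transmission delays (L/R per hop): 6.91892, 6.99454, 4.26667 ms; sum = 18.1801 ms.
Propagation delays (d/s per hop): 120, 120, 120 ms; sum = 360 ms.
End-to-end = 378.2 ms.

378.2 ms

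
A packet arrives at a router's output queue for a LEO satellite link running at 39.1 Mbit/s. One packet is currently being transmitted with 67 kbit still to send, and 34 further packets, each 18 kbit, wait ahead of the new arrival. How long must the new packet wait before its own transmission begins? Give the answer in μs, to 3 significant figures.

17400 μs

Each queued packet: L/R = 18000/39100000 = 460.358 μs.
34 queued → 15652.2 μs.
Plus remaining 67000 bits of current packet: 1713.55 μs.
Queuing delay = 17400 μs.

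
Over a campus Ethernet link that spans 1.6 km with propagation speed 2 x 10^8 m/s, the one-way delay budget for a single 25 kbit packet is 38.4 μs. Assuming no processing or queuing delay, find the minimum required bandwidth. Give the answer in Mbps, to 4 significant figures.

Propagation delay = 1600 / 200000000 = 8 μs.
Transmission budget = 38.4 − 8 = 30.4 μs.
R ≥ L / t_tx = 25000 bits / 3.04e-05 s = 822.4 Mbps.

822.4 Mbps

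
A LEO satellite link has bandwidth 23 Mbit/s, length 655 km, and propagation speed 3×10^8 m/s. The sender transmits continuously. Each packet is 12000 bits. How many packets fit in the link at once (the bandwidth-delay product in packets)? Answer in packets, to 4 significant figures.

4.185 packets

Propagation delay = 655000 / 300000000 = 0.00218333 s.
BDP = R × t_prop = 23000000 × 0.00218333 = 50216.7 bits.
In packets of 12000 bits: 4.185 packets.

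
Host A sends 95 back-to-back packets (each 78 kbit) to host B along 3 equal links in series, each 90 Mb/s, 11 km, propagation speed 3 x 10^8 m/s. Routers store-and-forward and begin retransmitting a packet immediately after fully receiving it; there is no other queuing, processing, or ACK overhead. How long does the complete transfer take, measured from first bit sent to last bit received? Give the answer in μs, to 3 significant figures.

84200 μs

Per-hop transmission t_tx = L/R = 78000/90000000 = 866.667 μs.
Per-hop propagation t_prop = 11000/300000000 = 36.6667 μs.
Pipeline fill: first packet needs 3·t_tx to clear all hops; remaining 94 packets each add one t_tx.
Total = (3+95-1)·t_tx + 3·t_prop = 97·866.667 + 3·36.6667 = 84200 μs.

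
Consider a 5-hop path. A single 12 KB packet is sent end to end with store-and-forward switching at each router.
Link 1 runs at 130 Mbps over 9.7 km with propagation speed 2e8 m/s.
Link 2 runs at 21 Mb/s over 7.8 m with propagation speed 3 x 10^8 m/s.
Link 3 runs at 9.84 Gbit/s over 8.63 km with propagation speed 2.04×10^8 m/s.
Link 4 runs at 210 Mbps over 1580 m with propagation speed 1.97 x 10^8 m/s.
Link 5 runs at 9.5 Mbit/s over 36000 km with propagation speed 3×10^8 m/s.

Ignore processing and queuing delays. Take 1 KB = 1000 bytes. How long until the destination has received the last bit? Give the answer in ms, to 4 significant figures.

L = 96000 bits.
Transmission delays (L/R per hop): 0.738462, 4.57143, 0.0097561, 0.457143, 10.1053 ms; sum = 15.8821 ms.
Propagation delays (d/s per hop): 0.0485, 2.6e-05, 0.0423039, 0.0080203, 120 ms; sum = 120.099 ms.
End-to-end = 136.0 ms.

136.0 ms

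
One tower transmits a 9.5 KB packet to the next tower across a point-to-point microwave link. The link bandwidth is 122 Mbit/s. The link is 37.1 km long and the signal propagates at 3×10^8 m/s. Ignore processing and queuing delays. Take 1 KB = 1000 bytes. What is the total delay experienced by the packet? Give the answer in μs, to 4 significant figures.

746.6 μs

L = 76000 bits.
Transmission delay = L/R = 76000 / 122000000 = 622.951 μs.
Propagation delay = d/s = 37100 m / 300000000 m/s = 123.667 μs.
Total = 746.6 μs.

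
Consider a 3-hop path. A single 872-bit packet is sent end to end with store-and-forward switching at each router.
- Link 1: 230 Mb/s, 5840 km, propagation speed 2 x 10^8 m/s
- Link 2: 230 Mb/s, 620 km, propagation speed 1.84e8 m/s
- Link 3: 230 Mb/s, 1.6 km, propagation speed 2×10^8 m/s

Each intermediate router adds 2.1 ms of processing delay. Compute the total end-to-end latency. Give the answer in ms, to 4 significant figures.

36.79 ms

Transmission delay per hop = L/R = 872/230000000 = 0.0037913 ms; 3 hops → 0.0113739 ms.
Propagation delays (d/s per hop): 29.2, 3.36957, 0.008 ms; sum = 32.5776 ms.
Processing at 2 router(s): 2 × 2.1 ms = 4.2 ms.
End-to-end = 36.79 ms.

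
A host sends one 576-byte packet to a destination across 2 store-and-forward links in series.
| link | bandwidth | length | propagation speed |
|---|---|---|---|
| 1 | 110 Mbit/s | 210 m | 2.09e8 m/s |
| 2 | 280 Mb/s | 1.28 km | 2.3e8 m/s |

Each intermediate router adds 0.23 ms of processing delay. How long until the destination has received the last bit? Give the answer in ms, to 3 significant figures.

0.295 ms

L = 576 × 8 = 4608 bits.
Transmission delays (L/R per hop): 0.0418909, 0.0164571 ms; sum = 0.0583481 ms.
Propagation delays (d/s per hop): 0.00100478, 0.00556522 ms; sum = 0.00657 ms.
Processing at 1 router(s): 1 × 0.23 ms = 0.23 ms.
End-to-end = 0.295 ms.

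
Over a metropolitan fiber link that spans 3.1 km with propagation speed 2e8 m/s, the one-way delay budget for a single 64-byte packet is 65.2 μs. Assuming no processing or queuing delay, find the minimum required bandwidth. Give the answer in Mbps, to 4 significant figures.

10.30 Mbps

L = 512 bits.
Propagation delay = 3100 / 200000000 = 15.5 μs.
Transmission budget = 65.2 − 15.5 = 49.7 μs.
R ≥ L / t_tx = 512 bits / 4.97e-05 s = 10.30 Mbps.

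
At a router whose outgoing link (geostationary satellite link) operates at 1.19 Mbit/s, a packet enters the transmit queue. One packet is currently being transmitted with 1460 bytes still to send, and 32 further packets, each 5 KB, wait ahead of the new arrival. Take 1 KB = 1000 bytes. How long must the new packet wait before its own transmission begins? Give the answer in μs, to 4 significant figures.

Each queued packet: L/R = 40000/1190000 = 33613.4 μs.
32 queued → 1075630 μs.
Plus remaining 11680 bits of current packet: 9815.13 μs.
Queuing delay = 1085000 μs.

1085000 μs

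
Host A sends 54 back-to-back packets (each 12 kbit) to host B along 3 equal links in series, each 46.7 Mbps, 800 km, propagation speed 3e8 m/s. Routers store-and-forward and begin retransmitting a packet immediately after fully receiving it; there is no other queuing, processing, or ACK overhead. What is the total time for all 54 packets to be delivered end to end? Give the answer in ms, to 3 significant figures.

22.4 ms

Per-hop transmission t_tx = L/R = 12000/46700000 = 0.256959 ms.
Per-hop propagation t_prop = 800000/300000000 = 2.66667 ms.
Pipeline fill: first packet needs 3·t_tx to clear all hops; remaining 53 packets each add one t_tx.
Total = (3+54-1)·t_tx + 3·t_prop = 56·0.256959 + 3·2.66667 = 22.4 ms.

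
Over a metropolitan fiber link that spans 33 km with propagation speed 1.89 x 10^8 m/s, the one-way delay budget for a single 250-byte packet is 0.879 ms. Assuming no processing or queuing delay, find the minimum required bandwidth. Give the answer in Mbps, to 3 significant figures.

L = 2000 bits.
Propagation delay = 33000 / 189000000 = 0.174603 ms.
Transmission budget = 0.879 − 0.174603 = 0.704397 ms.
R ≥ L / t_tx = 2000 bits / 0.000704397 s = 2.84 Mbps.

2.84 Mbps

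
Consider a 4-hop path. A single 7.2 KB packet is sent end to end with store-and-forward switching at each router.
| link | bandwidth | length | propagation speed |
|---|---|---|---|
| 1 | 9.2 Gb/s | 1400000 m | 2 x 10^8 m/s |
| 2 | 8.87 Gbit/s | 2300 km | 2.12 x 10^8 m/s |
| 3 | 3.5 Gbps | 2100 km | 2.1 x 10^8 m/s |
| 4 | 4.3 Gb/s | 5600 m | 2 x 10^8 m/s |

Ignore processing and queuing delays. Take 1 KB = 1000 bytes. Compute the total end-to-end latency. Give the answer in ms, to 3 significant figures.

L = 57600 bits.
Transmission delays (L/R per hop): 0.00626087, 0.0064938, 0.0164571, 0.0133953 ms; sum = 0.0426072 ms.
Propagation delays (d/s per hop): 7, 10.8491, 10, 0.028 ms; sum = 27.8771 ms.
End-to-end = 27.9 ms.

27.9 ms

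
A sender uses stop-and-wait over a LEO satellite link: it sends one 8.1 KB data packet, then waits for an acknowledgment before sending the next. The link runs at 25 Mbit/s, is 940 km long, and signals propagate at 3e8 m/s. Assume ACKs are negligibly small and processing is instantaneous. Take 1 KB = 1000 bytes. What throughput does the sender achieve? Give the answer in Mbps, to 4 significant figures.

7.315 Mbps

t_tx = L/R = 64800/25000000 = 0.002592 s.
t_prop = 940000/300000000 = 0.00313333 s; RTT = 0.00626667 s.
Cycle = t_tx + RTT = 0.00885867 s.
Throughput = L / cycle = 64800 / 0.00885867 = 7.315 Mbps.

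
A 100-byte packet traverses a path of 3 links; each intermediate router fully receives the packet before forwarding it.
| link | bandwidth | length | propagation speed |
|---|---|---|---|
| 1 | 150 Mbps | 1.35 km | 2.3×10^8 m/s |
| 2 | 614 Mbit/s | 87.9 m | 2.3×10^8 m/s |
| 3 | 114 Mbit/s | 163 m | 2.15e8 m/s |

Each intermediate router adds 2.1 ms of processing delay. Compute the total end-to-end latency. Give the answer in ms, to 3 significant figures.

L = 100 × 8 = 800 bits.
Transmission delays (L/R per hop): 0.00533333, 0.00130293, 0.00701754 ms; sum = 0.0136538 ms.
Propagation delays (d/s per hop): 0.00586957, 0.000382174, 0.00075814 ms; sum = 0.00700988 ms.
Processing at 2 router(s): 2 × 2.1 ms = 4.2 ms.
End-to-end = 4.22 ms.

4.22 ms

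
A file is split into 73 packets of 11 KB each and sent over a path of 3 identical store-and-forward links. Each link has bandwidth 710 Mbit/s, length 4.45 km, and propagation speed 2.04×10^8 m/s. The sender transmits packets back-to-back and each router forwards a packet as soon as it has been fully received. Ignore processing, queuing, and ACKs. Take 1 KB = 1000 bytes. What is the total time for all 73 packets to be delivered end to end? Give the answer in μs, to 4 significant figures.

9361 μs

Per-hop transmission t_tx = L/R = 88000/710000000 = 123.944 μs.
Per-hop propagation t_prop = 4450/204000000 = 21.8137 μs.
Pipeline fill: first packet needs 3·t_tx to clear all hops; remaining 72 packets each add one t_tx.
Total = (3+73-1)·t_tx + 3·t_prop = 75·123.944 + 3·21.8137 = 9361 μs.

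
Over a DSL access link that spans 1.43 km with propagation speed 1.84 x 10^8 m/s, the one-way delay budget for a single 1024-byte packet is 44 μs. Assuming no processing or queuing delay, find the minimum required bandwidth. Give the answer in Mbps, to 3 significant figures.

226 Mbps

L = 8192 bits.
Propagation delay = 1430 / 184000000 = 7.77174 μs.
Transmission budget = 44 − 7.77174 = 36.2283 μs.
R ≥ L / t_tx = 8192 bits / 3.62283e-05 s = 226 Mbps.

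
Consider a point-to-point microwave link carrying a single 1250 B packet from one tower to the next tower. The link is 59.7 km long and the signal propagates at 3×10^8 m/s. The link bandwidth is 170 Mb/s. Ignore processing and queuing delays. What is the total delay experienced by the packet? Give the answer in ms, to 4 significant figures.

0.2578 ms

L = 1250 × 8 = 10000 bits.
Transmission delay = L/R = 10000 / 170000000 = 0.0588235 ms.
Propagation delay = d/s = 59700 m / 300000000 m/s = 0.199 ms.
Total = 0.2578 ms.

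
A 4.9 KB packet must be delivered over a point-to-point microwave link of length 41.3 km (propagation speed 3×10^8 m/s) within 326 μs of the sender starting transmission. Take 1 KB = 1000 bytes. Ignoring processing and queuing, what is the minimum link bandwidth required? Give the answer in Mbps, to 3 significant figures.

208 Mbps

L = 39200 bits.
Propagation delay = 41300 / 300000000 = 137.667 μs.
Transmission budget = 326 − 137.667 = 188.333 μs.
R ≥ L / t_tx = 39200 bits / 0.000188333 s = 208 Mbps.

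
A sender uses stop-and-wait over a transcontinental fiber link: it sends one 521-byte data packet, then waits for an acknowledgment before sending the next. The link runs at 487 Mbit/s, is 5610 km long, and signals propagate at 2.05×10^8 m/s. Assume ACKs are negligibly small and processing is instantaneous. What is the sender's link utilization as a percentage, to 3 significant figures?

t_tx = L/R = 4168/487000000 = 8.55852e-06 s.
t_prop = 5610000/2.05e+08 = 0.0273659 s; RTT = 0.0547317 s.
Cycle = t_tx + RTT = 0.0547403 s.
Utilization = t_tx / cycle = 8.55852e-06/0.0547403 = 0.0156 %.

0.0156 %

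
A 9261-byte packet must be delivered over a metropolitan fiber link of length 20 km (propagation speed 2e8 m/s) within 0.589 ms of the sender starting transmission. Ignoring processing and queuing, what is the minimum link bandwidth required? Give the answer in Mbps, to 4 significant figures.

151.5 Mbps

L = 74088 bits.
Propagation delay = 20000 / 200000000 = 0.1 ms.
Transmission budget = 0.589 − 0.1 = 0.489 ms.
R ≥ L / t_tx = 74088 bits / 0.000489 s = 151.5 Mbps.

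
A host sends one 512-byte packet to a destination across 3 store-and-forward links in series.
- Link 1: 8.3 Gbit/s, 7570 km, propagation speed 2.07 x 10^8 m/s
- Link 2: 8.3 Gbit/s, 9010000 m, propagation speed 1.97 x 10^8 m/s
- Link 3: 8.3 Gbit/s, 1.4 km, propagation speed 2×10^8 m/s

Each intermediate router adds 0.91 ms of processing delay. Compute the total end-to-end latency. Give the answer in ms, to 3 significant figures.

L = 512 × 8 = 4096 bits.
Transmission delay per hop = L/R = 4096/8.3e+09 = 0.000493494 ms; 3 hops → 0.00148048 ms.
Propagation delays (d/s per hop): 36.57, 45.736, 0.007 ms; sum = 82.3131 ms.
Processing at 2 router(s): 2 × 0.91 ms = 1.82 ms.
End-to-end = 84.1 ms.

84.1 ms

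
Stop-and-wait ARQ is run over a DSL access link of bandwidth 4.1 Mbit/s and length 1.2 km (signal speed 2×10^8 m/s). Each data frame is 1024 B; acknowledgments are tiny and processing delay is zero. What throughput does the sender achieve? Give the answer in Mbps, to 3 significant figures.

4.08 Mbps

t_tx = L/R = 8192/4.1e+06 = 0.00199805 s.
t_prop = 1200/200000000 = 6e-06 s; RTT = 1.2e-05 s.
Cycle = t_tx + RTT = 0.00201005 s.
Throughput = L / cycle = 8192 / 0.00201005 = 4.08 Mbps.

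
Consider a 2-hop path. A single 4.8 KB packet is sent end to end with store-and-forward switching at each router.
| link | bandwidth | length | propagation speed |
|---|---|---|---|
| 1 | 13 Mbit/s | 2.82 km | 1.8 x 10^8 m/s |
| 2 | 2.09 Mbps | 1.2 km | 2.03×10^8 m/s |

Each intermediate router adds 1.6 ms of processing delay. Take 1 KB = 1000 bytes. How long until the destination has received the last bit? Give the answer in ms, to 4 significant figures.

L = 38400 bits.
Transmission delays (L/R per hop): 2.95385, 18.3732 ms; sum = 21.3271 ms.
Propagation delays (d/s per hop): 0.0156667, 0.00591133 ms; sum = 0.021578 ms.
Processing at 1 router(s): 1 × 1.6 ms = 1.6 ms.
End-to-end = 22.95 ms.

22.95 ms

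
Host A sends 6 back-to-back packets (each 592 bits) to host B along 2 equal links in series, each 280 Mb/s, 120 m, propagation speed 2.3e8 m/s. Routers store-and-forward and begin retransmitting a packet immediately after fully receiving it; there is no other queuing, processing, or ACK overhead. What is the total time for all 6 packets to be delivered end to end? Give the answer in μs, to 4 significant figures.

Per-hop transmission t_tx = L/R = 592/280000000 = 2.11429 μs.
Per-hop propagation t_prop = 120/2.3e+08 = 0.521739 μs.
Pipeline fill: first packet needs 2·t_tx to clear all hops; remaining 5 packets each add one t_tx.
Total = (2+6-1)·t_tx + 2·t_prop = 7·2.11429 + 2·0.521739 = 15.84 μs.

15.84 μs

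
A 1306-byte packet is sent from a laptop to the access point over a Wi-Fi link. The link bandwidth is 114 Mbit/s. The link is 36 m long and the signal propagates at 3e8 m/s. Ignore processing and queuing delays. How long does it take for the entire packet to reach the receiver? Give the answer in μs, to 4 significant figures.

91.77 μs

L = 1306 × 8 = 10448 bits.
Transmission delay = L/R = 10448 / 114000000 = 91.6491 μs.
Propagation delay = d/s = 36 m / 300000000 m/s = 0.12 μs.
Total = 91.77 μs.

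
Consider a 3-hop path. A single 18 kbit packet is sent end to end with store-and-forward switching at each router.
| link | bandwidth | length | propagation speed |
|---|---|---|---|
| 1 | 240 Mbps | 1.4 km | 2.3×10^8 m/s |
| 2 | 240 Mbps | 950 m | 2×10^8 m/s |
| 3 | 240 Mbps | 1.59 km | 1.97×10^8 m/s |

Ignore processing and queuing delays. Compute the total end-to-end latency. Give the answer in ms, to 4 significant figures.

0.2439 ms

L = 18000 bits.
Transmission delay per hop = L/R = 18000/240000000 = 0.075 ms; 3 hops → 0.225 ms.
Propagation delays (d/s per hop): 0.00608696, 0.00475, 0.00807107 ms; sum = 0.018908 ms.
End-to-end = 0.2439 ms.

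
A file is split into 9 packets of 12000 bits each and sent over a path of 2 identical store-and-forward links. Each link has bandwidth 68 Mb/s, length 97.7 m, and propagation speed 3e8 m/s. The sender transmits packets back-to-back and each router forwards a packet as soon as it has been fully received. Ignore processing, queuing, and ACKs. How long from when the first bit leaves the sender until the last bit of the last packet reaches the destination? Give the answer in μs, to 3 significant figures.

Per-hop transmission t_tx = L/R = 12000/68000000 = 176.471 μs.
Per-hop propagation t_prop = 97.7/300000000 = 0.325667 μs.
Pipeline fill: first packet needs 2·t_tx to clear all hops; remaining 8 packets each add one t_tx.
Total = (2+9-1)·t_tx + 2·t_prop = 10·176.471 + 2·0.325667 = 1770 μs.

1770 μs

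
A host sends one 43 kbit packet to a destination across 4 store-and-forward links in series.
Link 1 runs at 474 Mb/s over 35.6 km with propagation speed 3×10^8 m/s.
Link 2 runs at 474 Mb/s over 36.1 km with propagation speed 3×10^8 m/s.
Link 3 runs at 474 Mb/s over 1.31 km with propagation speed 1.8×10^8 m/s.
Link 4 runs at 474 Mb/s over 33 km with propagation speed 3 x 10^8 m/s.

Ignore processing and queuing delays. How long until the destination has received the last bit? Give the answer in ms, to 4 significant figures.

L = 43000 bits.
Transmission delay per hop = L/R = 43000/474000000 = 0.0907173 ms; 4 hops → 0.362869 ms.
Propagation delays (d/s per hop): 0.118667, 0.120333, 0.00727778, 0.11 ms; sum = 0.356278 ms.
End-to-end = 0.7191 ms.

0.7191 ms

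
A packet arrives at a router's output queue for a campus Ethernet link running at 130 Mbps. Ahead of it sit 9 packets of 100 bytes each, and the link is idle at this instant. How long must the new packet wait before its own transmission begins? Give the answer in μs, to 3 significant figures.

Each queued packet: L/R = 800/130000000 = 6.15385 μs.
9 queued → 55.3846 μs.
Queuing delay = 55.4 μs.

55.4 μs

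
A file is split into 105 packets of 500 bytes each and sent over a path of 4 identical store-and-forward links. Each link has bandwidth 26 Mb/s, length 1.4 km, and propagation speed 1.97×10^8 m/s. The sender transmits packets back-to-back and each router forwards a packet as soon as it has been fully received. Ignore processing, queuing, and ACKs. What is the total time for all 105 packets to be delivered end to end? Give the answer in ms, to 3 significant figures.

Per-hop transmission t_tx = L/R = 4000/26000000 = 0.153846 ms.
Per-hop propagation t_prop = 1400/197000000 = 0.0071066 ms.
Pipeline fill: first packet needs 4·t_tx to clear all hops; remaining 104 packets each add one t_tx.
Total = (4+105-1)·t_tx + 4·t_prop = 108·0.153846 + 4·0.0071066 = 16.6 ms.

16.6 ms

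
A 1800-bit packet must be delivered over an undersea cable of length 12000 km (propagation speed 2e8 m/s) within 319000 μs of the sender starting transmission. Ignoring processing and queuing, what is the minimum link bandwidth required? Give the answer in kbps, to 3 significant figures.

Propagation delay = 12000000 / 200000000 = 60000 μs.
Transmission budget = 319000 − 60000 = 259000 μs.
R ≥ L / t_tx = 1800 bits / 0.259 s = 6.95 kbps.

6.95 kbps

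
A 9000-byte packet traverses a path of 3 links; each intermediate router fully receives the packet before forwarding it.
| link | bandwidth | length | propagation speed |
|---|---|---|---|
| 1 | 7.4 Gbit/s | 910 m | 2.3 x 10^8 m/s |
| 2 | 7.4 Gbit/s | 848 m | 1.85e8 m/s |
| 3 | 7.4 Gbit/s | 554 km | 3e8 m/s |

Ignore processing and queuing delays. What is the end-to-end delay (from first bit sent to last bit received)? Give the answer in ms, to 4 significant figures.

L = 9000 × 8 = 72000 bits.
Transmission delay per hop = L/R = 72000/7400000000 = 0.00972973 ms; 3 hops → 0.0291892 ms.
Propagation delays (d/s per hop): 0.00395652, 0.00458378, 1.84667 ms; sum = 1.85521 ms.
End-to-end = 1.884 ms.

1.884 ms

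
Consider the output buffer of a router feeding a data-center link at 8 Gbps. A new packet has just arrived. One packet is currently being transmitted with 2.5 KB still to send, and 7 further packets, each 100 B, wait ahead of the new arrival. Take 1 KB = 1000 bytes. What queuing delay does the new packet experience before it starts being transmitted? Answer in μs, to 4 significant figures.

3.200 μs

Each queued packet: L/R = 800/8000000000 = 0.1 μs.
7 queued → 0.7 μs.
Plus remaining 20000 bits of current packet: 2.5 μs.
Queuing delay = 3.200 μs.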